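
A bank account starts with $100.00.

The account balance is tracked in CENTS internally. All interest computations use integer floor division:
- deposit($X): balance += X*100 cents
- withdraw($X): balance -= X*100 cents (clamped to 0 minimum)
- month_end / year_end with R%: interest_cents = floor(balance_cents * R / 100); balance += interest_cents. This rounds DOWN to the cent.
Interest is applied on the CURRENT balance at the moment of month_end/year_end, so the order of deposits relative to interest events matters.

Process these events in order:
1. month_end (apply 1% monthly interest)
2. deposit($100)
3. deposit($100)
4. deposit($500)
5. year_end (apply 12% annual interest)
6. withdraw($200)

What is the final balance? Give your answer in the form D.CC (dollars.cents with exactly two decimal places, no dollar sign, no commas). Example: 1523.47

Answer: 697.12

Derivation:
After 1 (month_end (apply 1% monthly interest)): balance=$101.00 total_interest=$1.00
After 2 (deposit($100)): balance=$201.00 total_interest=$1.00
After 3 (deposit($100)): balance=$301.00 total_interest=$1.00
After 4 (deposit($500)): balance=$801.00 total_interest=$1.00
After 5 (year_end (apply 12% annual interest)): balance=$897.12 total_interest=$97.12
After 6 (withdraw($200)): balance=$697.12 total_interest=$97.12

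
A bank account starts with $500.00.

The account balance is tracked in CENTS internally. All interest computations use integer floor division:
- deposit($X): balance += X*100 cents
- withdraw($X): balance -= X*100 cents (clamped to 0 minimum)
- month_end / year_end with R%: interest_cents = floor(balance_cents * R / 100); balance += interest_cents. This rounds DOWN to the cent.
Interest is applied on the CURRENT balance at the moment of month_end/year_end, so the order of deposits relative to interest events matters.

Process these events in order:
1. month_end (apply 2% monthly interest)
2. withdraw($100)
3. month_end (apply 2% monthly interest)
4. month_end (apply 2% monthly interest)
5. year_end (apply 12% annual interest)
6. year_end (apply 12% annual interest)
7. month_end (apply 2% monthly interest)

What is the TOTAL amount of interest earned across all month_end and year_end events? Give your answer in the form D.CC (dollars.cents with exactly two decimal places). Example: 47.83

Answer: 145.76

Derivation:
After 1 (month_end (apply 2% monthly interest)): balance=$510.00 total_interest=$10.00
After 2 (withdraw($100)): balance=$410.00 total_interest=$10.00
After 3 (month_end (apply 2% monthly interest)): balance=$418.20 total_interest=$18.20
After 4 (month_end (apply 2% monthly interest)): balance=$426.56 total_interest=$26.56
After 5 (year_end (apply 12% annual interest)): balance=$477.74 total_interest=$77.74
After 6 (year_end (apply 12% annual interest)): balance=$535.06 total_interest=$135.06
After 7 (month_end (apply 2% monthly interest)): balance=$545.76 total_interest=$145.76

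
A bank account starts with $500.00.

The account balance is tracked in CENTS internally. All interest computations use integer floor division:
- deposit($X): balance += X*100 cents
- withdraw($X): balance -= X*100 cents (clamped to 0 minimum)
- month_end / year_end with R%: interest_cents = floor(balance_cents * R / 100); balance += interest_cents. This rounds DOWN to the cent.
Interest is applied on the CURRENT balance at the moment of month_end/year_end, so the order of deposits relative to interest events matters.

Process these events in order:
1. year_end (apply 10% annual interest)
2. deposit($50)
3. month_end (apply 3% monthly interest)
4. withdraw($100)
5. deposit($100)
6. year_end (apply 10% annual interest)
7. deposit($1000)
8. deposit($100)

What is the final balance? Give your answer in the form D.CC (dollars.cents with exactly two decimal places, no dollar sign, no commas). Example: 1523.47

Answer: 1779.80

Derivation:
After 1 (year_end (apply 10% annual interest)): balance=$550.00 total_interest=$50.00
After 2 (deposit($50)): balance=$600.00 total_interest=$50.00
After 3 (month_end (apply 3% monthly interest)): balance=$618.00 total_interest=$68.00
After 4 (withdraw($100)): balance=$518.00 total_interest=$68.00
After 5 (deposit($100)): balance=$618.00 total_interest=$68.00
After 6 (year_end (apply 10% annual interest)): balance=$679.80 total_interest=$129.80
After 7 (deposit($1000)): balance=$1679.80 total_interest=$129.80
After 8 (deposit($100)): balance=$1779.80 total_interest=$129.80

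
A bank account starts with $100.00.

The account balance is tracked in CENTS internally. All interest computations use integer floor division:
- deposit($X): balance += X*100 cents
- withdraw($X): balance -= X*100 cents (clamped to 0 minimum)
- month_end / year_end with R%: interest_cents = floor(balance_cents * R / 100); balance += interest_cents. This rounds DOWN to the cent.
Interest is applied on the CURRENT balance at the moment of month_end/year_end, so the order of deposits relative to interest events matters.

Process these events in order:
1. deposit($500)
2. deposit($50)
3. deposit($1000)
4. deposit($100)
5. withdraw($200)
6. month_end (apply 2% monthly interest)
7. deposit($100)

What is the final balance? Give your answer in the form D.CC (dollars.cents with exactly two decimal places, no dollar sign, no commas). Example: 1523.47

Answer: 1681.00

Derivation:
After 1 (deposit($500)): balance=$600.00 total_interest=$0.00
After 2 (deposit($50)): balance=$650.00 total_interest=$0.00
After 3 (deposit($1000)): balance=$1650.00 total_interest=$0.00
After 4 (deposit($100)): balance=$1750.00 total_interest=$0.00
After 5 (withdraw($200)): balance=$1550.00 total_interest=$0.00
After 6 (month_end (apply 2% monthly interest)): balance=$1581.00 total_interest=$31.00
After 7 (deposit($100)): balance=$1681.00 total_interest=$31.00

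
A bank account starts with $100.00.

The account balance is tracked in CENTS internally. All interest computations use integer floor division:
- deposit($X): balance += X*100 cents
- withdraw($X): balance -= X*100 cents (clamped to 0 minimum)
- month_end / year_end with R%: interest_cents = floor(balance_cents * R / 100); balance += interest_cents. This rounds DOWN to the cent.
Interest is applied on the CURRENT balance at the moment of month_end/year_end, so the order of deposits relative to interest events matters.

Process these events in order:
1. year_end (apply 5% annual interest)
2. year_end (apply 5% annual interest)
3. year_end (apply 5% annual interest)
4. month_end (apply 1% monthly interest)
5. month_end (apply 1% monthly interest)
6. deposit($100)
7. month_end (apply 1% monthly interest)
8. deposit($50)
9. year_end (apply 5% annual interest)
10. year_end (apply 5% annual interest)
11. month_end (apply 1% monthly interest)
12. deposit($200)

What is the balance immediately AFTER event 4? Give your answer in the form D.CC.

Answer: 116.91

Derivation:
After 1 (year_end (apply 5% annual interest)): balance=$105.00 total_interest=$5.00
After 2 (year_end (apply 5% annual interest)): balance=$110.25 total_interest=$10.25
After 3 (year_end (apply 5% annual interest)): balance=$115.76 total_interest=$15.76
After 4 (month_end (apply 1% monthly interest)): balance=$116.91 total_interest=$16.91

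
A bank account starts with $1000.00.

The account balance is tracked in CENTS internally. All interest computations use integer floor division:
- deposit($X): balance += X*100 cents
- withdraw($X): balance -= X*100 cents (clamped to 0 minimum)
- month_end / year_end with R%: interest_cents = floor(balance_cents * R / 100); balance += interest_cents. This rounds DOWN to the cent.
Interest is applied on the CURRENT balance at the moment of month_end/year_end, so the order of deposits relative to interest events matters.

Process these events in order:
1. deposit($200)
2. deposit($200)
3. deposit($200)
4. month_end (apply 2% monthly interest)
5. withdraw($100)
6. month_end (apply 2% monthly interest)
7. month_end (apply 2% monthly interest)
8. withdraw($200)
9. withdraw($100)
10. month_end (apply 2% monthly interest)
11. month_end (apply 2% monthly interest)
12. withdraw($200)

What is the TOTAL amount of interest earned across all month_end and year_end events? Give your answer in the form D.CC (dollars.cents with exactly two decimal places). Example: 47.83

Answer: 146.15

Derivation:
After 1 (deposit($200)): balance=$1200.00 total_interest=$0.00
After 2 (deposit($200)): balance=$1400.00 total_interest=$0.00
After 3 (deposit($200)): balance=$1600.00 total_interest=$0.00
After 4 (month_end (apply 2% monthly interest)): balance=$1632.00 total_interest=$32.00
After 5 (withdraw($100)): balance=$1532.00 total_interest=$32.00
After 6 (month_end (apply 2% monthly interest)): balance=$1562.64 total_interest=$62.64
After 7 (month_end (apply 2% monthly interest)): balance=$1593.89 total_interest=$93.89
After 8 (withdraw($200)): balance=$1393.89 total_interest=$93.89
After 9 (withdraw($100)): balance=$1293.89 total_interest=$93.89
After 10 (month_end (apply 2% monthly interest)): balance=$1319.76 total_interest=$119.76
After 11 (month_end (apply 2% monthly interest)): balance=$1346.15 total_interest=$146.15
After 12 (withdraw($200)): balance=$1146.15 total_interest=$146.15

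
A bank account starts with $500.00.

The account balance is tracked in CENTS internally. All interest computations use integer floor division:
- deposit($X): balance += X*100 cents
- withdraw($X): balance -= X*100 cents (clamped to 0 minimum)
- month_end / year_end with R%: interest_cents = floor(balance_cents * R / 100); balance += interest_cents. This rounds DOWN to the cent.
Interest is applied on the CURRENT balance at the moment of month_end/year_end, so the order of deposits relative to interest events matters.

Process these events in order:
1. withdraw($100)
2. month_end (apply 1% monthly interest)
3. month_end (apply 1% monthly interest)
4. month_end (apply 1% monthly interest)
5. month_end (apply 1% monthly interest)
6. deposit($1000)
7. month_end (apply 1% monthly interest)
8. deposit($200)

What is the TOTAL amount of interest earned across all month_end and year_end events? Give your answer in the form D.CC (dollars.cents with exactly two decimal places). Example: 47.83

Answer: 30.40

Derivation:
After 1 (withdraw($100)): balance=$400.00 total_interest=$0.00
After 2 (month_end (apply 1% monthly interest)): balance=$404.00 total_interest=$4.00
After 3 (month_end (apply 1% monthly interest)): balance=$408.04 total_interest=$8.04
After 4 (month_end (apply 1% monthly interest)): balance=$412.12 total_interest=$12.12
After 5 (month_end (apply 1% monthly interest)): balance=$416.24 total_interest=$16.24
After 6 (deposit($1000)): balance=$1416.24 total_interest=$16.24
After 7 (month_end (apply 1% monthly interest)): balance=$1430.40 total_interest=$30.40
After 8 (deposit($200)): balance=$1630.40 total_interest=$30.40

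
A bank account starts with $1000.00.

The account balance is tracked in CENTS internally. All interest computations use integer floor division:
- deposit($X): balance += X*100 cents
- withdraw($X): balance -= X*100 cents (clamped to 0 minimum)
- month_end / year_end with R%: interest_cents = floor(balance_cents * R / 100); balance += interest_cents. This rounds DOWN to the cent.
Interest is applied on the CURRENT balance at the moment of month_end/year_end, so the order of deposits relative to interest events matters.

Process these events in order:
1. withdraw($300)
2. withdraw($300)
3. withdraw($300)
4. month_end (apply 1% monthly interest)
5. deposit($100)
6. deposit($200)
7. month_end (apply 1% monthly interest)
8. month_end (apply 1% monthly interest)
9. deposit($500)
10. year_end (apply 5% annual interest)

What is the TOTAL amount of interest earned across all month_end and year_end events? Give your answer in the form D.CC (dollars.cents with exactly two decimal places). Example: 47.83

Answer: 54.51

Derivation:
After 1 (withdraw($300)): balance=$700.00 total_interest=$0.00
After 2 (withdraw($300)): balance=$400.00 total_interest=$0.00
After 3 (withdraw($300)): balance=$100.00 total_interest=$0.00
After 4 (month_end (apply 1% monthly interest)): balance=$101.00 total_interest=$1.00
After 5 (deposit($100)): balance=$201.00 total_interest=$1.00
After 6 (deposit($200)): balance=$401.00 total_interest=$1.00
After 7 (month_end (apply 1% monthly interest)): balance=$405.01 total_interest=$5.01
After 8 (month_end (apply 1% monthly interest)): balance=$409.06 total_interest=$9.06
After 9 (deposit($500)): balance=$909.06 total_interest=$9.06
After 10 (year_end (apply 5% annual interest)): balance=$954.51 total_interest=$54.51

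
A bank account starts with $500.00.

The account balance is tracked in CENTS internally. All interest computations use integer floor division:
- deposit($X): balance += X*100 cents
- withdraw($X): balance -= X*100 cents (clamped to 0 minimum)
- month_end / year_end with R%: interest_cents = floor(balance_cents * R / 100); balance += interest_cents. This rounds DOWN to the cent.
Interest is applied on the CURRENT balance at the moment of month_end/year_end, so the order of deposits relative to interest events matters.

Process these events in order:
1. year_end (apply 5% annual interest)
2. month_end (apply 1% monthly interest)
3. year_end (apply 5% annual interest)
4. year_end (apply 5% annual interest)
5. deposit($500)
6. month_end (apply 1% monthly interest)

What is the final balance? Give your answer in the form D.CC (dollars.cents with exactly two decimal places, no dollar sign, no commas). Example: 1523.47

After 1 (year_end (apply 5% annual interest)): balance=$525.00 total_interest=$25.00
After 2 (month_end (apply 1% monthly interest)): balance=$530.25 total_interest=$30.25
After 3 (year_end (apply 5% annual interest)): balance=$556.76 total_interest=$56.76
After 4 (year_end (apply 5% annual interest)): balance=$584.59 total_interest=$84.59
After 5 (deposit($500)): balance=$1084.59 total_interest=$84.59
After 6 (month_end (apply 1% monthly interest)): balance=$1095.43 total_interest=$95.43

Answer: 1095.43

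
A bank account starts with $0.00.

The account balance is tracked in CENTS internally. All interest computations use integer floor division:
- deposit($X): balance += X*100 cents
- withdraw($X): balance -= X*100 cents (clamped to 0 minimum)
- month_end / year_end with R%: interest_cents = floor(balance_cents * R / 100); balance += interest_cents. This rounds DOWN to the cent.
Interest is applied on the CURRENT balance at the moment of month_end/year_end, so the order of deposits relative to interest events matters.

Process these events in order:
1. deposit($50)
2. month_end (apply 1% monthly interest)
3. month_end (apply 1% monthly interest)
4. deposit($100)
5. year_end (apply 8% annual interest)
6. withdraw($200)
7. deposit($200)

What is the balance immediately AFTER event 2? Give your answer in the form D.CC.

After 1 (deposit($50)): balance=$50.00 total_interest=$0.00
After 2 (month_end (apply 1% monthly interest)): balance=$50.50 total_interest=$0.50

Answer: 50.50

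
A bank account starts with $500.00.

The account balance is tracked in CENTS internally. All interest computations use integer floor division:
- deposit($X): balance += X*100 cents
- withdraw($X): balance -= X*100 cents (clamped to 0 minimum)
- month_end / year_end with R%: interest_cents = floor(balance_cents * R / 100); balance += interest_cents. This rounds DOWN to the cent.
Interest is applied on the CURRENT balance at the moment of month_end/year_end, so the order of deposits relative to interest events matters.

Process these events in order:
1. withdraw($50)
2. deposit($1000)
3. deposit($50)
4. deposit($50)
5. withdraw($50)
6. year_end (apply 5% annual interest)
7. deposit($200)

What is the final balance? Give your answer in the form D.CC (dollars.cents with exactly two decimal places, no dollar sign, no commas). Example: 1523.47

Answer: 1775.00

Derivation:
After 1 (withdraw($50)): balance=$450.00 total_interest=$0.00
After 2 (deposit($1000)): balance=$1450.00 total_interest=$0.00
After 3 (deposit($50)): balance=$1500.00 total_interest=$0.00
After 4 (deposit($50)): balance=$1550.00 total_interest=$0.00
After 5 (withdraw($50)): balance=$1500.00 total_interest=$0.00
After 6 (year_end (apply 5% annual interest)): balance=$1575.00 total_interest=$75.00
After 7 (deposit($200)): balance=$1775.00 total_interest=$75.00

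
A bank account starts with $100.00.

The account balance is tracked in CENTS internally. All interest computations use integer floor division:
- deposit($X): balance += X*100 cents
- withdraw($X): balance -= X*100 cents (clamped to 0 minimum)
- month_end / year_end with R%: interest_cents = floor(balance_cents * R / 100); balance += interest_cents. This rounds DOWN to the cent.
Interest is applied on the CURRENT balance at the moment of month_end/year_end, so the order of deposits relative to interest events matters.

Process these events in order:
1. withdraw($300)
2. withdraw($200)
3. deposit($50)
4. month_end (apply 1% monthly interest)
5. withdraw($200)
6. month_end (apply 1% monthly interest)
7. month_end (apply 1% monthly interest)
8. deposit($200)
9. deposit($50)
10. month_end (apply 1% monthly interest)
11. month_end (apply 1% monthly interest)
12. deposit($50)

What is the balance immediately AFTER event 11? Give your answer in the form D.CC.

After 1 (withdraw($300)): balance=$0.00 total_interest=$0.00
After 2 (withdraw($200)): balance=$0.00 total_interest=$0.00
After 3 (deposit($50)): balance=$50.00 total_interest=$0.00
After 4 (month_end (apply 1% monthly interest)): balance=$50.50 total_interest=$0.50
After 5 (withdraw($200)): balance=$0.00 total_interest=$0.50
After 6 (month_end (apply 1% monthly interest)): balance=$0.00 total_interest=$0.50
After 7 (month_end (apply 1% monthly interest)): balance=$0.00 total_interest=$0.50
After 8 (deposit($200)): balance=$200.00 total_interest=$0.50
After 9 (deposit($50)): balance=$250.00 total_interest=$0.50
After 10 (month_end (apply 1% monthly interest)): balance=$252.50 total_interest=$3.00
After 11 (month_end (apply 1% monthly interest)): balance=$255.02 total_interest=$5.52

Answer: 255.02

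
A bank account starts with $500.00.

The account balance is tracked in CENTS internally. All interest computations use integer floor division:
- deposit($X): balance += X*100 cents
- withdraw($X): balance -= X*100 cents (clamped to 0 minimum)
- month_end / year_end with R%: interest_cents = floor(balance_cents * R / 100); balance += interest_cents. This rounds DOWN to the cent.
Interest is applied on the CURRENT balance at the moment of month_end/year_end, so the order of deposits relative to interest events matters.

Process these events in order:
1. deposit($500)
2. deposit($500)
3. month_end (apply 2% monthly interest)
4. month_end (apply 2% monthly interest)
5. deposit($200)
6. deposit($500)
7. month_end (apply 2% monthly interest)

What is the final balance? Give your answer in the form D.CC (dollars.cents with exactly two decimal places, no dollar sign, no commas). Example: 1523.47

Answer: 2305.81

Derivation:
After 1 (deposit($500)): balance=$1000.00 total_interest=$0.00
After 2 (deposit($500)): balance=$1500.00 total_interest=$0.00
After 3 (month_end (apply 2% monthly interest)): balance=$1530.00 total_interest=$30.00
After 4 (month_end (apply 2% monthly interest)): balance=$1560.60 total_interest=$60.60
After 5 (deposit($200)): balance=$1760.60 total_interest=$60.60
After 6 (deposit($500)): balance=$2260.60 total_interest=$60.60
After 7 (month_end (apply 2% monthly interest)): balance=$2305.81 total_interest=$105.81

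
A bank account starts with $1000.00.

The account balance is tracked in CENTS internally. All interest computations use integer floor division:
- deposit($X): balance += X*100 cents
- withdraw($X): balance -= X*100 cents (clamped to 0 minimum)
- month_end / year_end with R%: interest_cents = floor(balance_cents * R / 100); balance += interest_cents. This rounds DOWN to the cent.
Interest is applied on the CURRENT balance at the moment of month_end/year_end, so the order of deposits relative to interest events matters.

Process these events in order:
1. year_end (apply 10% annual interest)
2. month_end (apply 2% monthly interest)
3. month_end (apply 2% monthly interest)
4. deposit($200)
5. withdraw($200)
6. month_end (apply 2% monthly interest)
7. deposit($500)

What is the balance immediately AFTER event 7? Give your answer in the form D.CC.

After 1 (year_end (apply 10% annual interest)): balance=$1100.00 total_interest=$100.00
After 2 (month_end (apply 2% monthly interest)): balance=$1122.00 total_interest=$122.00
After 3 (month_end (apply 2% monthly interest)): balance=$1144.44 total_interest=$144.44
After 4 (deposit($200)): balance=$1344.44 total_interest=$144.44
After 5 (withdraw($200)): balance=$1144.44 total_interest=$144.44
After 6 (month_end (apply 2% monthly interest)): balance=$1167.32 total_interest=$167.32
After 7 (deposit($500)): balance=$1667.32 total_interest=$167.32

Answer: 1667.32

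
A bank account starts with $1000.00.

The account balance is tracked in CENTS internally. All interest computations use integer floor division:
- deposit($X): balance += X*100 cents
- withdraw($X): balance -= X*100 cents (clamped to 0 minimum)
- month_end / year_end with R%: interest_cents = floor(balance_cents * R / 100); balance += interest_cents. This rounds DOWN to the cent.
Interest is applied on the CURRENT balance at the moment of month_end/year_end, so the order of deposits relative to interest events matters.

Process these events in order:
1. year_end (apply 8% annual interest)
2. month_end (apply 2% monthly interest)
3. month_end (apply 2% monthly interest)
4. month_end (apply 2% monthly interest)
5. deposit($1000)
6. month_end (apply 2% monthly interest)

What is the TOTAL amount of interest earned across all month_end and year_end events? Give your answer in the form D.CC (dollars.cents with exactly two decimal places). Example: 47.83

Answer: 189.02

Derivation:
After 1 (year_end (apply 8% annual interest)): balance=$1080.00 total_interest=$80.00
After 2 (month_end (apply 2% monthly interest)): balance=$1101.60 total_interest=$101.60
After 3 (month_end (apply 2% monthly interest)): balance=$1123.63 total_interest=$123.63
After 4 (month_end (apply 2% monthly interest)): balance=$1146.10 total_interest=$146.10
After 5 (deposit($1000)): balance=$2146.10 total_interest=$146.10
After 6 (month_end (apply 2% monthly interest)): balance=$2189.02 total_interest=$189.02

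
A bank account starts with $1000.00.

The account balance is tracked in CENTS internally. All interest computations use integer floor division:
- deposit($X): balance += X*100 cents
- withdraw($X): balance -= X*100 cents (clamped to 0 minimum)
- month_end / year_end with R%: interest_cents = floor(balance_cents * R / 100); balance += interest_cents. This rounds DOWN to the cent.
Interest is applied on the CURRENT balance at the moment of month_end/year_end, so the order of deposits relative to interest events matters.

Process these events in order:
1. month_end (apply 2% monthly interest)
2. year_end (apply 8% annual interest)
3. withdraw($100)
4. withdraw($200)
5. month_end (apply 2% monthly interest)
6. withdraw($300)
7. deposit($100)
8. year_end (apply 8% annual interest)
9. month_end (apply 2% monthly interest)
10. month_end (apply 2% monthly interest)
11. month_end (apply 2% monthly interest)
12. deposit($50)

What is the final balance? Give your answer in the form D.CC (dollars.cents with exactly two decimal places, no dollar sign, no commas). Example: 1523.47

After 1 (month_end (apply 2% monthly interest)): balance=$1020.00 total_interest=$20.00
After 2 (year_end (apply 8% annual interest)): balance=$1101.60 total_interest=$101.60
After 3 (withdraw($100)): balance=$1001.60 total_interest=$101.60
After 4 (withdraw($200)): balance=$801.60 total_interest=$101.60
After 5 (month_end (apply 2% monthly interest)): balance=$817.63 total_interest=$117.63
After 6 (withdraw($300)): balance=$517.63 total_interest=$117.63
After 7 (deposit($100)): balance=$617.63 total_interest=$117.63
After 8 (year_end (apply 8% annual interest)): balance=$667.04 total_interest=$167.04
After 9 (month_end (apply 2% monthly interest)): balance=$680.38 total_interest=$180.38
After 10 (month_end (apply 2% monthly interest)): balance=$693.98 total_interest=$193.98
After 11 (month_end (apply 2% monthly interest)): balance=$707.85 total_interest=$207.85
After 12 (deposit($50)): balance=$757.85 total_interest=$207.85

Answer: 757.85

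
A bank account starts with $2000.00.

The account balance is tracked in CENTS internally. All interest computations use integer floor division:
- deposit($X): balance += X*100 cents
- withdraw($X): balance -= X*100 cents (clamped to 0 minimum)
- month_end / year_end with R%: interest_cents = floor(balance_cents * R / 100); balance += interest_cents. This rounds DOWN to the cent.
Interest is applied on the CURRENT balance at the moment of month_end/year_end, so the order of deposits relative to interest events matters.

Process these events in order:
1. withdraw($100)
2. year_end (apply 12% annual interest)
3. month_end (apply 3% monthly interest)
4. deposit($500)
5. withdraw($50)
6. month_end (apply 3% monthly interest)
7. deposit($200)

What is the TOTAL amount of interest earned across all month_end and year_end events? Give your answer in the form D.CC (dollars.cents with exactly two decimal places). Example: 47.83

Answer: 371.09

Derivation:
After 1 (withdraw($100)): balance=$1900.00 total_interest=$0.00
After 2 (year_end (apply 12% annual interest)): balance=$2128.00 total_interest=$228.00
After 3 (month_end (apply 3% monthly interest)): balance=$2191.84 total_interest=$291.84
After 4 (deposit($500)): balance=$2691.84 total_interest=$291.84
After 5 (withdraw($50)): balance=$2641.84 total_interest=$291.84
After 6 (month_end (apply 3% monthly interest)): balance=$2721.09 total_interest=$371.09
After 7 (deposit($200)): balance=$2921.09 total_interest=$371.09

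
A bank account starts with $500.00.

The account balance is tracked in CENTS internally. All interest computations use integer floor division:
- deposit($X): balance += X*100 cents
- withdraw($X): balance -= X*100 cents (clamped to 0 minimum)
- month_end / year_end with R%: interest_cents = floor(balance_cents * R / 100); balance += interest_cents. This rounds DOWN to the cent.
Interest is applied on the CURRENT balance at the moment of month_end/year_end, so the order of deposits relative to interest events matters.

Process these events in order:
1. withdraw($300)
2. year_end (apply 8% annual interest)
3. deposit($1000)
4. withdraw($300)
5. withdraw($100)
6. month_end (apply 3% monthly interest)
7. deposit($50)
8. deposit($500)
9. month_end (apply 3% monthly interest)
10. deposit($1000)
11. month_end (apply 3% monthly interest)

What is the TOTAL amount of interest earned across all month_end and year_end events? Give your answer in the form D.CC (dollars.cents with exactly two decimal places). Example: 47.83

After 1 (withdraw($300)): balance=$200.00 total_interest=$0.00
After 2 (year_end (apply 8% annual interest)): balance=$216.00 total_interest=$16.00
After 3 (deposit($1000)): balance=$1216.00 total_interest=$16.00
After 4 (withdraw($300)): balance=$916.00 total_interest=$16.00
After 5 (withdraw($100)): balance=$816.00 total_interest=$16.00
After 6 (month_end (apply 3% monthly interest)): balance=$840.48 total_interest=$40.48
After 7 (deposit($50)): balance=$890.48 total_interest=$40.48
After 8 (deposit($500)): balance=$1390.48 total_interest=$40.48
After 9 (month_end (apply 3% monthly interest)): balance=$1432.19 total_interest=$82.19
After 10 (deposit($1000)): balance=$2432.19 total_interest=$82.19
After 11 (month_end (apply 3% monthly interest)): balance=$2505.15 total_interest=$155.15

Answer: 155.15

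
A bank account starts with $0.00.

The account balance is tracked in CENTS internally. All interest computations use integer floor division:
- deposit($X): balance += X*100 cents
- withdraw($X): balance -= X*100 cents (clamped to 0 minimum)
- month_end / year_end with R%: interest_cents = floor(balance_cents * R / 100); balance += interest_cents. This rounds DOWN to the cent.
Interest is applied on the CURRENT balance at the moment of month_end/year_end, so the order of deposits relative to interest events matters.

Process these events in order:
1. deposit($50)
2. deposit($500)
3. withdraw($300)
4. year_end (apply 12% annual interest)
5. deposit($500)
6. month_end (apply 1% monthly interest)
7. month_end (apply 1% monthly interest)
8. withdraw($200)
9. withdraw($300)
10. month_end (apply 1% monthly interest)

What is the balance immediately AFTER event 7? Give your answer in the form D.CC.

Answer: 795.67

Derivation:
After 1 (deposit($50)): balance=$50.00 total_interest=$0.00
After 2 (deposit($500)): balance=$550.00 total_interest=$0.00
After 3 (withdraw($300)): balance=$250.00 total_interest=$0.00
After 4 (year_end (apply 12% annual interest)): balance=$280.00 total_interest=$30.00
After 5 (deposit($500)): balance=$780.00 total_interest=$30.00
After 6 (month_end (apply 1% monthly interest)): balance=$787.80 total_interest=$37.80
After 7 (month_end (apply 1% monthly interest)): balance=$795.67 total_interest=$45.67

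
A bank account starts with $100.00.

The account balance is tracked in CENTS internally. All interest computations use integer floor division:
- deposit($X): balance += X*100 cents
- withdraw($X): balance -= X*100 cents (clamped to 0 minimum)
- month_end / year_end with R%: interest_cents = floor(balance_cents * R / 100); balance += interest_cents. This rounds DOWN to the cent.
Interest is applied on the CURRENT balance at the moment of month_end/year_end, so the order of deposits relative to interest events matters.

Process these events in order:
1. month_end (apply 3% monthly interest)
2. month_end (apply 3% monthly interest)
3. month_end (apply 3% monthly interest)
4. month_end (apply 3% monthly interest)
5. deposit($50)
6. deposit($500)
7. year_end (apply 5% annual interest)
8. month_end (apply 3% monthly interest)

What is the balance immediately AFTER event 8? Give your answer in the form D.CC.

Answer: 716.52

Derivation:
After 1 (month_end (apply 3% monthly interest)): balance=$103.00 total_interest=$3.00
After 2 (month_end (apply 3% monthly interest)): balance=$106.09 total_interest=$6.09
After 3 (month_end (apply 3% monthly interest)): balance=$109.27 total_interest=$9.27
After 4 (month_end (apply 3% monthly interest)): balance=$112.54 total_interest=$12.54
After 5 (deposit($50)): balance=$162.54 total_interest=$12.54
After 6 (deposit($500)): balance=$662.54 total_interest=$12.54
After 7 (year_end (apply 5% annual interest)): balance=$695.66 total_interest=$45.66
After 8 (month_end (apply 3% monthly interest)): balance=$716.52 total_interest=$66.52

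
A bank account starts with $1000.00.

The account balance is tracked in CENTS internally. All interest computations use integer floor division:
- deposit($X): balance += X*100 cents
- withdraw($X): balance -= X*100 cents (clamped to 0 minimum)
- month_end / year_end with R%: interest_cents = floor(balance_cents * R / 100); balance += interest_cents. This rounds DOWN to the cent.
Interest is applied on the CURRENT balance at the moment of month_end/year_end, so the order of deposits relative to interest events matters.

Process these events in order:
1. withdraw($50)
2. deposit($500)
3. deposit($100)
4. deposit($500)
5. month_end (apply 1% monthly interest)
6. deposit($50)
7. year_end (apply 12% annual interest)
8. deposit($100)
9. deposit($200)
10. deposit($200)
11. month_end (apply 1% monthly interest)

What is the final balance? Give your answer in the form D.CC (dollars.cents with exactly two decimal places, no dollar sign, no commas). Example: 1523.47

After 1 (withdraw($50)): balance=$950.00 total_interest=$0.00
After 2 (deposit($500)): balance=$1450.00 total_interest=$0.00
After 3 (deposit($100)): balance=$1550.00 total_interest=$0.00
After 4 (deposit($500)): balance=$2050.00 total_interest=$0.00
After 5 (month_end (apply 1% monthly interest)): balance=$2070.50 total_interest=$20.50
After 6 (deposit($50)): balance=$2120.50 total_interest=$20.50
After 7 (year_end (apply 12% annual interest)): balance=$2374.96 total_interest=$274.96
After 8 (deposit($100)): balance=$2474.96 total_interest=$274.96
After 9 (deposit($200)): balance=$2674.96 total_interest=$274.96
After 10 (deposit($200)): balance=$2874.96 total_interest=$274.96
After 11 (month_end (apply 1% monthly interest)): balance=$2903.70 total_interest=$303.70

Answer: 2903.70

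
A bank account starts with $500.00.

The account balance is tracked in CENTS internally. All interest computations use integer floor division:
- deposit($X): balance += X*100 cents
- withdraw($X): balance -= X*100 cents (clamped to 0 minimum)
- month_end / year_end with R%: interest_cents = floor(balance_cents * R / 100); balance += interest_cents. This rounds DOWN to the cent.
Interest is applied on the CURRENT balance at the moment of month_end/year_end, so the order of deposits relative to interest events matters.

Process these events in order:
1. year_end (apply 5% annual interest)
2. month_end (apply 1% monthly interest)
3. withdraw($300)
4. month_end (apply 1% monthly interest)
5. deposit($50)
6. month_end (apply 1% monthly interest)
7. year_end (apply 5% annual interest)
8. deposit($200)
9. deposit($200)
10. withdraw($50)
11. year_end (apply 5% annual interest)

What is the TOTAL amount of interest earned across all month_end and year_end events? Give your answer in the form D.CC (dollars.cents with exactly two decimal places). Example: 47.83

Answer: 82.11

Derivation:
After 1 (year_end (apply 5% annual interest)): balance=$525.00 total_interest=$25.00
After 2 (month_end (apply 1% monthly interest)): balance=$530.25 total_interest=$30.25
After 3 (withdraw($300)): balance=$230.25 total_interest=$30.25
After 4 (month_end (apply 1% monthly interest)): balance=$232.55 total_interest=$32.55
After 5 (deposit($50)): balance=$282.55 total_interest=$32.55
After 6 (month_end (apply 1% monthly interest)): balance=$285.37 total_interest=$35.37
After 7 (year_end (apply 5% annual interest)): balance=$299.63 total_interest=$49.63
After 8 (deposit($200)): balance=$499.63 total_interest=$49.63
After 9 (deposit($200)): balance=$699.63 total_interest=$49.63
After 10 (withdraw($50)): balance=$649.63 total_interest=$49.63
After 11 (year_end (apply 5% annual interest)): balance=$682.11 total_interest=$82.11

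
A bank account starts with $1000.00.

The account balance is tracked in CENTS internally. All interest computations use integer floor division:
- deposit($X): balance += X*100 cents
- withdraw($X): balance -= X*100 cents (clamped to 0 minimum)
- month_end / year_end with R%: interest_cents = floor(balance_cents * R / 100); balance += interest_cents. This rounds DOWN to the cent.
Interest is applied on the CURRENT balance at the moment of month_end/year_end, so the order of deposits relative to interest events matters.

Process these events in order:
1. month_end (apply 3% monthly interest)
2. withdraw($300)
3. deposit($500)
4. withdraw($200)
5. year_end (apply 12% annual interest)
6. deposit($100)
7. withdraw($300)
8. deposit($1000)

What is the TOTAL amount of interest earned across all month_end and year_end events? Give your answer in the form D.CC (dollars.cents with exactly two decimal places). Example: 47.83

Answer: 153.60

Derivation:
After 1 (month_end (apply 3% monthly interest)): balance=$1030.00 total_interest=$30.00
After 2 (withdraw($300)): balance=$730.00 total_interest=$30.00
After 3 (deposit($500)): balance=$1230.00 total_interest=$30.00
After 4 (withdraw($200)): balance=$1030.00 total_interest=$30.00
After 5 (year_end (apply 12% annual interest)): balance=$1153.60 total_interest=$153.60
After 6 (deposit($100)): balance=$1253.60 total_interest=$153.60
After 7 (withdraw($300)): balance=$953.60 total_interest=$153.60
After 8 (deposit($1000)): balance=$1953.60 total_interest=$153.60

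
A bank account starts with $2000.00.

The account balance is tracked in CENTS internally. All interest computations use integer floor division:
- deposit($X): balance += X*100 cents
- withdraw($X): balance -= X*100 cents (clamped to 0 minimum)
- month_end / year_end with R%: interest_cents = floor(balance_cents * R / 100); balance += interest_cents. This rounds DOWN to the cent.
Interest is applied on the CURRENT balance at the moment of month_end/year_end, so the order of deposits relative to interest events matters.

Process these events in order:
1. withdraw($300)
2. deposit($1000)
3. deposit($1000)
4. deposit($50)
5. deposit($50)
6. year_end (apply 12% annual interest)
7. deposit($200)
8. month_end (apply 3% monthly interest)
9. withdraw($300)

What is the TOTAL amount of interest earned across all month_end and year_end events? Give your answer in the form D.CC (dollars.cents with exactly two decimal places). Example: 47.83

After 1 (withdraw($300)): balance=$1700.00 total_interest=$0.00
After 2 (deposit($1000)): balance=$2700.00 total_interest=$0.00
After 3 (deposit($1000)): balance=$3700.00 total_interest=$0.00
After 4 (deposit($50)): balance=$3750.00 total_interest=$0.00
After 5 (deposit($50)): balance=$3800.00 total_interest=$0.00
After 6 (year_end (apply 12% annual interest)): balance=$4256.00 total_interest=$456.00
After 7 (deposit($200)): balance=$4456.00 total_interest=$456.00
After 8 (month_end (apply 3% monthly interest)): balance=$4589.68 total_interest=$589.68
After 9 (withdraw($300)): balance=$4289.68 total_interest=$589.68

Answer: 589.68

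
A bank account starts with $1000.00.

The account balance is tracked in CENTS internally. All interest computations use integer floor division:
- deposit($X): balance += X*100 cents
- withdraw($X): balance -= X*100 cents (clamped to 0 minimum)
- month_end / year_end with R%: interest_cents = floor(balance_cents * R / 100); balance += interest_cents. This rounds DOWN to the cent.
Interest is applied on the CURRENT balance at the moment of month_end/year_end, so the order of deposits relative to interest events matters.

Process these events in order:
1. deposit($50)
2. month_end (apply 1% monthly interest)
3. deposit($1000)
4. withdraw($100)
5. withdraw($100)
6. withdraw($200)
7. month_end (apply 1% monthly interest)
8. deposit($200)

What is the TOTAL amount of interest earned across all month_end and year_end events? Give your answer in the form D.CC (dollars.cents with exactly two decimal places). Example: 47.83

Answer: 27.10

Derivation:
After 1 (deposit($50)): balance=$1050.00 total_interest=$0.00
After 2 (month_end (apply 1% monthly interest)): balance=$1060.50 total_interest=$10.50
After 3 (deposit($1000)): balance=$2060.50 total_interest=$10.50
After 4 (withdraw($100)): balance=$1960.50 total_interest=$10.50
After 5 (withdraw($100)): balance=$1860.50 total_interest=$10.50
After 6 (withdraw($200)): balance=$1660.50 total_interest=$10.50
After 7 (month_end (apply 1% monthly interest)): balance=$1677.10 total_interest=$27.10
After 8 (deposit($200)): balance=$1877.10 total_interest=$27.10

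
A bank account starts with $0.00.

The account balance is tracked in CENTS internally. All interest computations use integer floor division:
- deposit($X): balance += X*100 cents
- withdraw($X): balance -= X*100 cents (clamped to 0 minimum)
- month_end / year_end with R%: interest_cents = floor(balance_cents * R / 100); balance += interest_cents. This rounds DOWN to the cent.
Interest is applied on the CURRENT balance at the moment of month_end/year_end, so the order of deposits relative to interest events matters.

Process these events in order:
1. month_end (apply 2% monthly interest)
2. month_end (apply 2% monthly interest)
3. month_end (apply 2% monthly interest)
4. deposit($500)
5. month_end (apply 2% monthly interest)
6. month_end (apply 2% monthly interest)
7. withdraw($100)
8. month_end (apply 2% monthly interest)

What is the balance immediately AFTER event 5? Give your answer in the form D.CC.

Answer: 510.00

Derivation:
After 1 (month_end (apply 2% monthly interest)): balance=$0.00 total_interest=$0.00
After 2 (month_end (apply 2% monthly interest)): balance=$0.00 total_interest=$0.00
After 3 (month_end (apply 2% monthly interest)): balance=$0.00 total_interest=$0.00
After 4 (deposit($500)): balance=$500.00 total_interest=$0.00
After 5 (month_end (apply 2% monthly interest)): balance=$510.00 total_interest=$10.00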